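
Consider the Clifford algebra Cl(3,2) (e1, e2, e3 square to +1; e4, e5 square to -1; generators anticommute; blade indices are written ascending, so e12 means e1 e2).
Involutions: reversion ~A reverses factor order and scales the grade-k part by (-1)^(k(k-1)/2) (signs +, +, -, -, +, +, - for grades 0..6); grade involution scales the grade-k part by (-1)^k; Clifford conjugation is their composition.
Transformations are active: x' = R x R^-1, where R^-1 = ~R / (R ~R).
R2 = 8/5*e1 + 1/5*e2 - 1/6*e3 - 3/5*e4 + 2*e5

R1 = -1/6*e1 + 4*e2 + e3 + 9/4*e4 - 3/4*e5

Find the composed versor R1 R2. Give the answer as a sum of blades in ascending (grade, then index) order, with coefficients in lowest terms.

Distribute over the terms of R1 (each basis-blade product reordered to ascending indices, repeated generators contracted through their squares):
(-1/6*e1) R2 = -4/15 - 1/30*e12 + 1/36*e13 + 1/10*e14 - 1/3*e15
(4*e2) R2 = 4/5 - 32/5*e12 - 2/3*e23 - 12/5*e24 + 8*e25
(e3) R2 = -1/6 - 8/5*e13 - 1/5*e23 - 3/5*e34 + 2*e35
(9/4*e4) R2 = 27/20 - 18/5*e14 - 9/20*e24 + 3/8*e34 + 9/2*e45
(-3/4*e5) R2 = 3/2 + 6/5*e15 + 3/20*e25 - 1/8*e35 - 9/20*e45
Summing the partial products and collecting blades:
Answer: 193/60 - 193/30*e12 - 283/180*e13 - 7/2*e14 + 13/15*e15 - 13/15*e23 - 57/20*e24 + 163/20*e25 - 9/40*e34 + 15/8*e35 + 81/20*e45


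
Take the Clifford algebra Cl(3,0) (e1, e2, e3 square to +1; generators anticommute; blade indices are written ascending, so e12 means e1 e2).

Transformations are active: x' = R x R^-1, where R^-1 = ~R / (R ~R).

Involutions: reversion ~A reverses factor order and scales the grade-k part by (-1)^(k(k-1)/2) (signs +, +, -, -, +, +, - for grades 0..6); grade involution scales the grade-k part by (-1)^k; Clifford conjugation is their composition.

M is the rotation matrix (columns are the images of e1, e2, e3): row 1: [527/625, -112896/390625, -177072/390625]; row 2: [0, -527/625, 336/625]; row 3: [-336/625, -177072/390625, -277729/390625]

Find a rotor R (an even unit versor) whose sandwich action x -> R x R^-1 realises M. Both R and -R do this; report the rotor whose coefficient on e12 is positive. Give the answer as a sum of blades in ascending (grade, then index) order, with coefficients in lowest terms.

Method: write R = a + b12*e12 + b13*e13 + b23*e23 with a^2 + b12^2 + b13^2 + b23^2 = 1 (so R^-1 = ~R). Expanding the columns R e_j ~R gives tr M = 4a^2 - 1 and, from the antisymmetric part, M21 - M12 = -4a*b12, M13 - M31 = 4a*b13, M32 - M23 = -4a*b23.
Here tr M = -277729/390625, so a^2 = (1 + tr M)/4 = 28224/390625 and a = ±168/625. Taking a = 168/625: M21 - M12 = 112896/390625, M13 - M31 = 32928/390625, M32 - M23 = -387072/390625, giving b12 = -168/625, b13 = 49/625, b23 = 576/625, i.e. R = 168/625 - 168/625*e12 + 49/625*e13 + 576/625*e23.
Its e12 coefficient is negative, so report the other preimage -R.
Answer: -168/625 + 168/625*e12 - 49/625*e13 - 576/625*e23. Why the constraint matters: R and -R act identically through the sandwich — M has trace -277729/390625 either way — so only the sign condition on e12 picks one of the two preimages.


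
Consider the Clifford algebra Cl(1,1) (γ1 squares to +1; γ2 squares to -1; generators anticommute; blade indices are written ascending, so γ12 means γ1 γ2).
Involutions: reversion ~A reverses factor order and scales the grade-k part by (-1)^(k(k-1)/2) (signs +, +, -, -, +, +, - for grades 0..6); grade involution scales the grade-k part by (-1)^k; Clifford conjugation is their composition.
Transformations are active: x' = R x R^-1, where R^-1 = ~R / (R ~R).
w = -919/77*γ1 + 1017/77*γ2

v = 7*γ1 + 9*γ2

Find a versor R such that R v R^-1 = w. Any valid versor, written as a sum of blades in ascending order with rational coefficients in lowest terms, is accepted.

Why this works: both vectors square to -32, so q(v) = q(w) and R = v + w = -380/77*γ1 + 1710/77*γ2 carries v to w — its own direction survives, the complement (v - w)/2 flips.
Answer: -380/77*γ1 + 1710/77*γ2


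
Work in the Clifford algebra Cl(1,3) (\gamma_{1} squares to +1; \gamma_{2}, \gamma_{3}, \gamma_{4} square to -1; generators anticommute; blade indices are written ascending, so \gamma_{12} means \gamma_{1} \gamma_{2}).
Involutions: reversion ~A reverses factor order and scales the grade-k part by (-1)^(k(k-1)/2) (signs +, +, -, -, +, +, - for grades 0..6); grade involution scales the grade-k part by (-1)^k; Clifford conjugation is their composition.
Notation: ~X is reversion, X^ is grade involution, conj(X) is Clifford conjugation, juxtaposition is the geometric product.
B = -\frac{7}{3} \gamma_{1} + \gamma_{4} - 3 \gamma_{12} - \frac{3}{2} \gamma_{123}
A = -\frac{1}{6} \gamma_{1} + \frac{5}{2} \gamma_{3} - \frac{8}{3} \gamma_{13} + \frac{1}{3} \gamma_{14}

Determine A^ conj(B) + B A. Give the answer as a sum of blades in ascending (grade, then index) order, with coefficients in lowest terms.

first term: \frac{7}{18} + \frac{1}{3} \gamma_{1} - \frac{7}{2} \gamma_{2} + \frac{56}{9} \gamma_{3} - \frac{7}{9} \gamma_{4} - \frac{15}{4} \gamma_{12} + \frac{35}{6} \gamma_{13} - \frac{1}{6} \gamma_{14} - \frac{33}{4} \gamma_{23} + \gamma_{24} + \frac{5}{2} \gamma_{34} - \frac{15}{2} \gamma_{123} + \frac{8}{3} \gamma_{134} + \frac{1}{2} \gamma_{234}
second term: \frac{7}{18} + \frac{1}{3} \gamma_{1} - \frac{9}{2} \gamma_{2} + \frac{56}{9} \gamma_{3} - \frac{7}{9} \gamma_{4} + \frac{15}{4} \gamma_{12} - \frac{35}{6} \gamma_{13} + \frac{1}{6} \gamma_{14} - \frac{31}{4} \gamma_{23} + \gamma_{24} - \frac{5}{2} \gamma_{34} - \frac{15}{2} \gamma_{123} - \frac{8}{3} \gamma_{134} - \frac{1}{2} \gamma_{234}
Answer: \frac{7}{9} + \frac{2}{3} \gamma_{1} - 8 \gamma_{2} + \frac{112}{9} \gamma_{3} - \frac{14}{9} \gamma_{4} - 16 \gamma_{23} + 2 \gamma_{24} - 15 \gamma_{123}


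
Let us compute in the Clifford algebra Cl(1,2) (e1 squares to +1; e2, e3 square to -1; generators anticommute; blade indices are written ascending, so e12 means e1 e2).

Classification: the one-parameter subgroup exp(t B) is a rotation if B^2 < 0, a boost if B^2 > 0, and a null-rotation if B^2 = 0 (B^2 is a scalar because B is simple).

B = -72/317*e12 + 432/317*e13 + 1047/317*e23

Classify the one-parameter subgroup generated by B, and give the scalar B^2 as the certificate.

B^2 term by term: the squares give (-72/317)^2*(e12)^2 + (432/317)^2*(e13)^2 + (1047/317)^2*(e23)^2 = 5184/100489*(+1) + 186624/100489*(+1) + 1096209/100489*(-1) = -9 (each basis 2-blade squares to minus the product of its generators' squares); cross terms between blades sharing an index anticommute and cancel. So B^2 = -9.
Answer: rotation, certificate B^2 = -9. B^2 = -9 is basis-independent, so its sign is the whole story.


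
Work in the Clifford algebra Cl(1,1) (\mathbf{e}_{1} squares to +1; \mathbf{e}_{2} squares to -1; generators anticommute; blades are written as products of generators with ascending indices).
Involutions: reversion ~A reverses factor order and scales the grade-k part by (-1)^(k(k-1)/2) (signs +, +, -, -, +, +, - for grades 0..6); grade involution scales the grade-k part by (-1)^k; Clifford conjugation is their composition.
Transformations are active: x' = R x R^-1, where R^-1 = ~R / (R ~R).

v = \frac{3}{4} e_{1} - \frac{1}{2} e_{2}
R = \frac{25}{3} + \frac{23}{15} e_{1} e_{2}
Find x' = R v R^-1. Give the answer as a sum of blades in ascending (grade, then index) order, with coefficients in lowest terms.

~R = \frac{25}{3} - \frac{23}{15} e_{1} e_{2}, and R ~R = \frac{5032}{75}, so R^-1 = ~R / (\frac{5032}{75}).
R v = \frac{421}{60} e_{1} - \frac{319}{60} e_{2}
Answer: \frac{29981}{30192} e_{1} - \frac{24779}{30192} e_{2}


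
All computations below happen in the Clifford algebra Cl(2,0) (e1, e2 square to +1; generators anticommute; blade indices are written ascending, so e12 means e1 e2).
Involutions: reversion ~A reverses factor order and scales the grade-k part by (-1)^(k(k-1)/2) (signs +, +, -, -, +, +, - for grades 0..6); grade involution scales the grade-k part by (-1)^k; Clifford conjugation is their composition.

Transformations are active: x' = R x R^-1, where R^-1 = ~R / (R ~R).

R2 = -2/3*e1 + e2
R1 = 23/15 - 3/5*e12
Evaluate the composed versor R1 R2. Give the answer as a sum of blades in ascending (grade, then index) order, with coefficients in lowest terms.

Distribute over the terms of R1 (each basis-blade product reordered to ascending indices, repeated generators contracted through their squares):
(23/15) R2 = -46/45*e1 + 23/15*e2
(-3/5*e12) R2 = -3/5*e1 - 2/5*e2
Summing the partial products and collecting blades:
Answer: -73/45*e1 + 17/15*e2


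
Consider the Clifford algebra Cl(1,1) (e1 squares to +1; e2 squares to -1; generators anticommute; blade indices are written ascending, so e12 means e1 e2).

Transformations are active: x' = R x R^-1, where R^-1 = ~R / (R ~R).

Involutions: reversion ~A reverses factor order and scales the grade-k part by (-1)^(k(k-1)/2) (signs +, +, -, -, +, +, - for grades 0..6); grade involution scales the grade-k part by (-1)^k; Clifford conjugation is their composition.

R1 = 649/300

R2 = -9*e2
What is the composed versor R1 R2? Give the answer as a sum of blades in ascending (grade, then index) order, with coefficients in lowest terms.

Distribute over the terms of R1 (each basis-blade product reordered to ascending indices, repeated generators contracted through their squares):
(649/300) R2 = -1947/100*e2
Answer: -1947/100*e2


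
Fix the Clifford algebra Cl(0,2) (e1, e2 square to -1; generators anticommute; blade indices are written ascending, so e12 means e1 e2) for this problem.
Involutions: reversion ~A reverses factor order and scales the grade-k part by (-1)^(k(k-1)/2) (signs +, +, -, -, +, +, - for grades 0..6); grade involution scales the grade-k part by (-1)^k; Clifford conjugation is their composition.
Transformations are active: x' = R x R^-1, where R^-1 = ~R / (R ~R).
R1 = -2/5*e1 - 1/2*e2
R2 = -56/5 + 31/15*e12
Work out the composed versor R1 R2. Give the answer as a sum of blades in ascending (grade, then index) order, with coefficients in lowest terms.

Distribute over the terms of R1 (each basis-blade product reordered to ascending indices, repeated generators contracted through their squares):
(-2/5*e1) R2 = 112/25*e1 + 62/75*e2
(-1/2*e2) R2 = -31/30*e1 + 28/5*e2
Summing the partial products and collecting blades:
Answer: 517/150*e1 + 482/75*e2


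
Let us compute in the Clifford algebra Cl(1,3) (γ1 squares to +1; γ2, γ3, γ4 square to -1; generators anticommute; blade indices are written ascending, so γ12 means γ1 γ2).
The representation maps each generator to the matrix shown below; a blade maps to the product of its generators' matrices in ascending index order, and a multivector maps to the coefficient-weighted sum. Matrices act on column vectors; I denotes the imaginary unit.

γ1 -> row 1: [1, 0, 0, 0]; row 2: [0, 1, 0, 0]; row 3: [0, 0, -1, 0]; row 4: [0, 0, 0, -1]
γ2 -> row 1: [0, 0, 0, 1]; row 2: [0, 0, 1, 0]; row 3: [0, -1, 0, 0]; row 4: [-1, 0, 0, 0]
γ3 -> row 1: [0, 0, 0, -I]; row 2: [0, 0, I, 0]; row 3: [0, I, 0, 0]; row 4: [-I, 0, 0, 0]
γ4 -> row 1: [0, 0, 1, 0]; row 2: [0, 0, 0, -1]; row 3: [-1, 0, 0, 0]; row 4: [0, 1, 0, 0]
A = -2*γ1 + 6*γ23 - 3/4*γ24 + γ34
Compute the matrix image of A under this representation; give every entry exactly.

Bivector images (products of the table entries): rho(γ23) = rho(γ2)rho(γ3) = row 1: [-I, 0, 0, 0]; row 2: [0, I, 0, 0]; row 3: [0, 0, -I, 0]; row 4: [0, 0, 0, I]; rho(γ24) = rho(γ2)rho(γ4) = row 1: [0, 1, 0, 0]; row 2: [-1, 0, 0, 0]; row 3: [0, 0, 0, 1]; row 4: [0, 0, -1, 0]; rho(γ34) = rho(γ3)rho(γ4) = row 1: [0, -I, 0, 0]; row 2: [-I, 0, 0, 0]; row 3: [0, 0, 0, -I]; row 4: [0, 0, -I, 0].
M = (-2)*rho(γ1) + (6)*rho(γ23) + (-3/4)*rho(γ24) + (1)*rho(γ34), summed entrywise:
Answer: row 1: [-2 - 6*I, -3/4 - I, 0, 0]; row 2: [3/4 - I, -2 + 6*I, 0, 0]; row 3: [0, 0, 2 - 6*I, -3/4 - I]; row 4: [0, 0, 3/4 - I, 2 + 6*I]


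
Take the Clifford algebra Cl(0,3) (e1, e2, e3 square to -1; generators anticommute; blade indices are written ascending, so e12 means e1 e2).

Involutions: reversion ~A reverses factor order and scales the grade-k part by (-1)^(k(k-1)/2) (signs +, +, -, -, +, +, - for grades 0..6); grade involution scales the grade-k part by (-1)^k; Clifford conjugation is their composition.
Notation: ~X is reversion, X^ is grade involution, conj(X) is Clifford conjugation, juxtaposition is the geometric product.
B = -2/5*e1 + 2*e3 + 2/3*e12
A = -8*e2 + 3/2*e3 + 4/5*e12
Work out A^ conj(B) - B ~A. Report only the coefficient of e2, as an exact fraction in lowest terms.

first term: -37/15 - 16/3*e1 + 8/25*e2 - 16/5*e12 + 3/5*e13 - 16*e23 - 3/5*e123
second term: -37/15 + 16/3*e1 - 8/25*e2 + 16/5*e12 - 3/5*e13 + 16*e23 - 3/5*e123
Answer: 16/25


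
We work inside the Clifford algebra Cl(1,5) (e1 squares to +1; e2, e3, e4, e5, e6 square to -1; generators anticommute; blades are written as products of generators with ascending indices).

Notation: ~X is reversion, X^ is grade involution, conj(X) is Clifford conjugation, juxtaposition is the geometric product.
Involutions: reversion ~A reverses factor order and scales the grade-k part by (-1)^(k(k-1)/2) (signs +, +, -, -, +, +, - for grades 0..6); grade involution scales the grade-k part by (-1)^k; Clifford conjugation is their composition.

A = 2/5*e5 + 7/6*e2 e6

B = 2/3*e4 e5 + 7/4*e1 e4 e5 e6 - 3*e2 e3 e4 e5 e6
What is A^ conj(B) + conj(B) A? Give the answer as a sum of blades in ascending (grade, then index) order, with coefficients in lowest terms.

first term: 4/15*e4 + 7/10*e1 e4 e6 + 7/2*e3 e4 e5 - 49/24*e1 e2 e4 e5 - 6/5*e2 e3 e4 e6 - 7/9*e2 e4 e5 e6
second term: 4/15*e4 + 7/10*e1 e4 e6 + 7/2*e3 e4 e5 + 49/24*e1 e2 e4 e5 + 6/5*e2 e3 e4 e6 - 7/9*e2 e4 e5 e6
Answer: 8/15*e4 + 7/5*e1 e4 e6 + 7*e3 e4 e5 - 14/9*e2 e4 e5 e6


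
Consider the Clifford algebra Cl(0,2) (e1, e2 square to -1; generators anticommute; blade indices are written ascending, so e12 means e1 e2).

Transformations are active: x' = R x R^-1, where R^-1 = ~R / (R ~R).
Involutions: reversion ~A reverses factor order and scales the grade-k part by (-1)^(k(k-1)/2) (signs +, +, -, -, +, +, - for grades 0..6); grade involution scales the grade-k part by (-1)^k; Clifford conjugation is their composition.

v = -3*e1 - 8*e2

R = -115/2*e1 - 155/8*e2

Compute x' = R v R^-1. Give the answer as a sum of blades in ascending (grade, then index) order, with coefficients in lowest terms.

~R = -115/2*e1 - 155/8*e2, and R ~R = -235625/64, so R^-1 = ~R / (-235625/64).
R v = -655/2 + 3215/8*e12
Answer: -68141/9425*e1 + 42912/9425*e2


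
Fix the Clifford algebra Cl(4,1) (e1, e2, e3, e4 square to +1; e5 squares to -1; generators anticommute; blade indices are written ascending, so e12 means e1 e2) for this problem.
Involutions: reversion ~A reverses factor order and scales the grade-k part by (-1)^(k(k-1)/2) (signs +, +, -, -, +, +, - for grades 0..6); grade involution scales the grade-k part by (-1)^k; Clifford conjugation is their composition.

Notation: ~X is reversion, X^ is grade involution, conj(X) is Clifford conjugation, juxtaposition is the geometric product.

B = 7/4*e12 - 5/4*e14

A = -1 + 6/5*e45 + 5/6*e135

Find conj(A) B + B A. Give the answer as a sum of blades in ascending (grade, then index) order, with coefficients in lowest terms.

first term: -7/4*e12 + 5/4*e14 - 3/2*e15 + 35/24*e235 + 25/24*e345 - 21/10*e1245
second term: -7/4*e12 + 5/4*e14 - 3/2*e15 - 35/24*e235 - 25/24*e345 + 21/10*e1245
Answer: -7/2*e12 + 5/2*e14 - 3*e15


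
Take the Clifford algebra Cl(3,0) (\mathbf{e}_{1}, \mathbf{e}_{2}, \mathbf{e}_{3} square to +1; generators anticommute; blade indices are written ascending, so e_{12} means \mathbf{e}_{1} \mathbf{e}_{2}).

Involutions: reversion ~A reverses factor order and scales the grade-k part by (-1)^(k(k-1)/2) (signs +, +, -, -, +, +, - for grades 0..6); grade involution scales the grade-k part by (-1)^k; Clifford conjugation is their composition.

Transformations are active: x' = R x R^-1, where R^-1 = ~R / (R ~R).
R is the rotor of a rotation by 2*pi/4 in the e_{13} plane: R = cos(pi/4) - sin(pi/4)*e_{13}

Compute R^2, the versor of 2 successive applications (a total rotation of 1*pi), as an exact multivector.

Half-angle bookkeeping: 2 applications in e_{13} add up to rotor phase 2*pi/4 = \frac{\pi}{2}, so R^2 = cos(\frac{\pi}{2}) - sin(\frac{\pi}{2})*e_{13}.
cos(\frac{\pi}{2}) = 0 and sin(\frac{\pi}{2}) = 1, so R^2 = -e_{13}. The net rotation is 1*pi; the rotor keeps the half-angle phase exactly.
Answer: -e_{13}


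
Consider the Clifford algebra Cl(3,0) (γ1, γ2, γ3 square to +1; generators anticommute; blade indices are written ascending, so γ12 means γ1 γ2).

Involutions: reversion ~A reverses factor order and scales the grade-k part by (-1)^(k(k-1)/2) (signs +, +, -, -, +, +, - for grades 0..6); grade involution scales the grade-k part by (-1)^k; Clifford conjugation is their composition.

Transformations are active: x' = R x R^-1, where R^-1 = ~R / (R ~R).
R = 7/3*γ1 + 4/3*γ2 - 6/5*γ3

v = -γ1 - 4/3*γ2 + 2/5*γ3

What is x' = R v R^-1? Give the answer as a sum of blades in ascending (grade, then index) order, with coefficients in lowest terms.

~R = 7/3*γ1 + 4/3*γ2 - 6/5*γ3, and R ~R = 1949/225, so R^-1 = ~R / (1949/225).
R v = -1033/225 - 16/9*γ12 - 4/15*γ13 - 16/15*γ23
Answer: -8615/5847*γ1 - 156/1949*γ2 + 8498/9745*γ3


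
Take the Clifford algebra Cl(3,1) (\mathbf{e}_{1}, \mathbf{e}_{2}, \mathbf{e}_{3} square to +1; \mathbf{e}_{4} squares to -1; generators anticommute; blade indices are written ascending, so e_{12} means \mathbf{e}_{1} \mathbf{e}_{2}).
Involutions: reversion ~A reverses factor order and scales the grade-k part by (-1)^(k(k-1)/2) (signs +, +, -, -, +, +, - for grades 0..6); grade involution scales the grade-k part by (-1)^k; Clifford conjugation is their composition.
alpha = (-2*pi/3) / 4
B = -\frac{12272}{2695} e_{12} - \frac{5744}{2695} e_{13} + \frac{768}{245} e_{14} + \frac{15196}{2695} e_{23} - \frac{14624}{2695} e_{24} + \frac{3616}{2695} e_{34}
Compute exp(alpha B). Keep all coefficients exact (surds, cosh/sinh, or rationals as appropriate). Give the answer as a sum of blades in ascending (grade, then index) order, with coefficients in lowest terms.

B^2 term by term: the squares give (-\frac{12272}{2695})^2*(e_{12})^2 + (-\frac{5744}{2695})^2*(e_{13})^2 + (\frac{768}{245})^2*(e_{14})^2 + (\frac{15196}{2695})^2*(e_{23})^2 + (-\frac{14624}{2695})^2*(e_{24})^2 + (\frac{3616}{2695})^2*(e_{34})^2 = \frac{150601984}{7263025}*(-1) + \frac{32993536}{7263025}*(-1) + \frac{589824}{60025}*(+1) + \frac{230918416}{7263025}*(-1) + \frac{213861376}{7263025}*(+1) + \frac{13075456}{7263025}*(+1) = -16 (each basis 2-blade squares to minus the product of its generators' squares); cross terms between blades sharing an index anticommute and cancel; the commuting (index-disjoint) pairs give grade-4 terms 2*c*c'*(blade product), which cancel blade by blade — e_{1234}: -\frac{88751104}{7263025} - \frac{168000512}{7263025} + \frac{23341056}{660275} = 0 — confirming B is simple. So B^2 = -16.
B^2 = -16 — the negative square puts this in the circular regime; l = 4, alpha*l = - \frac{2 \pi}{3}, so exp(alpha B) = cos(- \frac{2 \pi}{3}) + (sin(- \frac{2 \pi}{3})/4)*B = - \frac{1}{2} + (- \frac{\sqrt{3}}{8})*B.
Answer: - \frac{1}{2} + \frac{1534 \sqrt{3}}{2695} e_{12} + \frac{718 \sqrt{3}}{2695} e_{13} - \frac{96 \sqrt{3}}{245} e_{14} - \frac{3799 \sqrt{3}}{5390} e_{23} + \frac{1828 \sqrt{3}}{2695} e_{24} - \frac{452 \sqrt{3}}{2695} e_{34}


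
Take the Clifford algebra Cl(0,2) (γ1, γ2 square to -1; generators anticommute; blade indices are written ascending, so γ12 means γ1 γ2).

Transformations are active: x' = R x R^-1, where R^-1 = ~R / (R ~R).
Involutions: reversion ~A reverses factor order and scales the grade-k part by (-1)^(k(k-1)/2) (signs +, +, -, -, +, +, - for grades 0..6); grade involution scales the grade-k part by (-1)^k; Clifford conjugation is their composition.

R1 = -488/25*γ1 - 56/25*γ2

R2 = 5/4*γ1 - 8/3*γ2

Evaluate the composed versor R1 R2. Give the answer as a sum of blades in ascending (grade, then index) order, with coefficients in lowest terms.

Distribute over the terms of R1 (each basis-blade product reordered to ascending indices, repeated generators contracted through their squares):
(-488/25*γ1) R2 = 122/5 + 3904/75*γ12
(-56/25*γ2) R2 = -448/75 + 14/5*γ12
Summing the partial products and collecting blades:
Answer: 1382/75 + 4114/75*γ12


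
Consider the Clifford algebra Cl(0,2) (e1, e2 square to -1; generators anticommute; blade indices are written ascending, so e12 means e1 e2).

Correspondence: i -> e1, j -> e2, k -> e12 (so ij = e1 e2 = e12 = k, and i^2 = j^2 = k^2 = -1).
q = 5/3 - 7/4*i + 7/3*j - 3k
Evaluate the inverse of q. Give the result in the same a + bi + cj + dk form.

In blades: q = 5/3 - 7/4*e1 + 7/3*e2 - 3*e12.
With qbar = 5/3 + 7/4*e1 - 7/3*e2 + 3*e12 (scalar fixed, mapped units negated), q qbar = 2921/144 (the sum of squared coefficients), so q^-1 = qbar / (2921/144) = 240/2921 + 252/2921*e1 - 336/2921*e2 + 432/2921*e12; translating back:
Answer: 240/2921 + 252/2921*i - 336/2921*j + 432/2921*k


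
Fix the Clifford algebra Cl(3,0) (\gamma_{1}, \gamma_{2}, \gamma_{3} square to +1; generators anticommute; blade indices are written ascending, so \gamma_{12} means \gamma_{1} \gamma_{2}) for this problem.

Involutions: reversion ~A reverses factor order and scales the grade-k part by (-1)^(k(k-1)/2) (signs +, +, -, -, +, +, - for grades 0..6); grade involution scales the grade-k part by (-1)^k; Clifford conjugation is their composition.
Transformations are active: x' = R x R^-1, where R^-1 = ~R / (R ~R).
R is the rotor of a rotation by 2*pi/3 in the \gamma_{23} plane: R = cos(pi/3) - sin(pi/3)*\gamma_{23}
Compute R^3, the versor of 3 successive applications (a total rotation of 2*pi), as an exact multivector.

Rotor phase runs at HALF the rotation angle; powers of one rotor simply add phase, so after 3 steps in \gamma_{23} the phase is 3*pi/3 = \pi and R^3 = cos(\pi) - sin(\pi)*\gamma_{23}.
cos(\pi) = -1 and sin(\pi) = 0, so R^3 = -1. The total rotation 2*pi is 1 full turn, so every vector returns to itself, yet the rotor is -1, on the OTHER sheet of the double cover (an odd number of 2*pi turns).
Answer: -1


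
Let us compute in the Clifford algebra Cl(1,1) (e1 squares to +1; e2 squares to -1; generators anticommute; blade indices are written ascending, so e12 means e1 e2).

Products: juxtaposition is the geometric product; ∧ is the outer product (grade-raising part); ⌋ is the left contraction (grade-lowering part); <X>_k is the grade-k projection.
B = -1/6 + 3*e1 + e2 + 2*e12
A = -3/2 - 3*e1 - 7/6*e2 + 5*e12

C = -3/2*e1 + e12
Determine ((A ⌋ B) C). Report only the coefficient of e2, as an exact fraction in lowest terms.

step 1: 29/12 - 41/6*e1 - 15/2*e2 - 3*e12
step 2: 29/4 - 89/8*e1 - 34/3*e2 - 53/6*e12
Answer: -34/3


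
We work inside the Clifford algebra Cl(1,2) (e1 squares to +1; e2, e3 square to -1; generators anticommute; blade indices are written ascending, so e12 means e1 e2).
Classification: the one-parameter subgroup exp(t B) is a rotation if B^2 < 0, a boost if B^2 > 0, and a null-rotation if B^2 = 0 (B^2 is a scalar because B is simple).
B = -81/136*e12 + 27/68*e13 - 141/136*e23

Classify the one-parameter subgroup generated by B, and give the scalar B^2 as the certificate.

B^2 term by term: the squares give (-81/136)^2*(e12)^2 + (27/68)^2*(e13)^2 + (-141/136)^2*(e23)^2 = 6561/18496*(+1) + 729/4624*(+1) + 19881/18496*(-1) = -9/16 (each basis 2-blade squares to minus the product of its generators' squares); cross terms between blades sharing an index anticommute and cancel. So B^2 = -9/16.
Answer: rotation, certificate B^2 = -9/16. Certificate logic: -9/16 is a conjugation-invariant scalar, so its sign fixes rotation versus boost versus null-rotation outright.


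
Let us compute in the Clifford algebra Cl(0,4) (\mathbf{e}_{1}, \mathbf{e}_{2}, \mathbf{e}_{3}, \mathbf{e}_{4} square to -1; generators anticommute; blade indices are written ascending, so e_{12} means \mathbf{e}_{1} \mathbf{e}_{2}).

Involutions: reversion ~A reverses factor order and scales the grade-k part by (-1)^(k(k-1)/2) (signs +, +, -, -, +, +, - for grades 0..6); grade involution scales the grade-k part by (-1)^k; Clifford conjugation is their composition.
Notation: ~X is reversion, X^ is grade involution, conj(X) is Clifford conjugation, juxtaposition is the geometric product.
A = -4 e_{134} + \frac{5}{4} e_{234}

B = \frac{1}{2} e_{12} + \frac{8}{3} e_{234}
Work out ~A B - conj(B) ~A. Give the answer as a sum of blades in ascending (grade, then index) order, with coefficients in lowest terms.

first term: -\frac{10}{3} - \frac{32}{3} e_{12} - \frac{5}{8} e_{134} - 2 e_{234}
second term: -\frac{10}{3} + \frac{32}{3} e_{12} - \frac{5}{8} e_{134} - 2 e_{234}
Answer: -\frac{64}{3} e_{12}


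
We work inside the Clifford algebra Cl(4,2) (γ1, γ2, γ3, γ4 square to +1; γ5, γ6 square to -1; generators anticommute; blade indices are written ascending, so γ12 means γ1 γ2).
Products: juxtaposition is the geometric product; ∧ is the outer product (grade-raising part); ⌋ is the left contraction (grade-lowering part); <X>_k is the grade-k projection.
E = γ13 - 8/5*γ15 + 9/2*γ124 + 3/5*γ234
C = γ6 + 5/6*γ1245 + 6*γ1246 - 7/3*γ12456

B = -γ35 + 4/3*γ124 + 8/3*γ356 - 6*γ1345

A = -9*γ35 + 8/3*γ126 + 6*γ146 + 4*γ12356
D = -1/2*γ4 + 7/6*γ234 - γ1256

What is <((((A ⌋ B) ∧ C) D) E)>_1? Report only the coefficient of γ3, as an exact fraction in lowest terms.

step 1: 9 - 24*γ6 - 54*γ14
step 2: 9*γ6 - 54*γ146 + 15/2*γ1245 + 54*γ1246 - 41*γ12456
step 3: 41*γ4 - 27*γ16 + 54*γ45 - 3*γ46 - 21/4*γ125 + 27*γ126 - 35/4*γ135 - 63*γ136 + 54*γ245 + 63*γ1236 + 41/2*γ1256 - 287/6*γ1356 - 21/2*γ2346
step 4: -42/5*γ2 - 14*γ3 + 35/4*γ5 + 567/10*γ6 + 369/2*γ12 + 432/5*γ14 + 243*γ15 + 123/5*γ23 + 479/5*γ26 - 162/5*γ35 - 1553/15*γ36 - 189/8*γ45 + 243/2*γ46 + 2731/30*γ56 - 432/5*γ124 - 243*γ125 + 27/2*γ126 + 41*γ134 - 189/4*γ136 + 328/5*γ145 + 189/5*γ146 - 543/20*γ235 - 126/5*γ236 + 243/2*γ246 + 216/5*γ256 + 567/2*γ346 - 504/5*γ356 - 369/4*γ456 - 21/4*γ1245 - 483/10*γ1246 + 1143/20*γ1345 - 96/5*γ1346 - 24/5*γ1456 + 315/8*γ2345 + 567/2*γ2346 - 1213/10*γ2356 - 54*γ12345 + 81/5*γ12346 + 287/10*γ12456 + 123/10*γ13456 - 861/4*γ23456 - 84/5*γ123456
step 5: -42/5*γ2 - 14*γ3 + 35/4*γ5 + 567/10*γ6
Answer: -14


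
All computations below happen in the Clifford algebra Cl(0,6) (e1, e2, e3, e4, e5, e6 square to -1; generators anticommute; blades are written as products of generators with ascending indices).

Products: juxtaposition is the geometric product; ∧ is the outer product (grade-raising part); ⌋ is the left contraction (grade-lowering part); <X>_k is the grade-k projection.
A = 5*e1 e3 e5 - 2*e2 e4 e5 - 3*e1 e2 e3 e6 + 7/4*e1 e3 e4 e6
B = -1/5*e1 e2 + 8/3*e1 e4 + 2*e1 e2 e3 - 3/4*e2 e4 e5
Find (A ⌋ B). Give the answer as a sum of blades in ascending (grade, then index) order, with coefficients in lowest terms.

step 1: 3/2
Answer: 3/2


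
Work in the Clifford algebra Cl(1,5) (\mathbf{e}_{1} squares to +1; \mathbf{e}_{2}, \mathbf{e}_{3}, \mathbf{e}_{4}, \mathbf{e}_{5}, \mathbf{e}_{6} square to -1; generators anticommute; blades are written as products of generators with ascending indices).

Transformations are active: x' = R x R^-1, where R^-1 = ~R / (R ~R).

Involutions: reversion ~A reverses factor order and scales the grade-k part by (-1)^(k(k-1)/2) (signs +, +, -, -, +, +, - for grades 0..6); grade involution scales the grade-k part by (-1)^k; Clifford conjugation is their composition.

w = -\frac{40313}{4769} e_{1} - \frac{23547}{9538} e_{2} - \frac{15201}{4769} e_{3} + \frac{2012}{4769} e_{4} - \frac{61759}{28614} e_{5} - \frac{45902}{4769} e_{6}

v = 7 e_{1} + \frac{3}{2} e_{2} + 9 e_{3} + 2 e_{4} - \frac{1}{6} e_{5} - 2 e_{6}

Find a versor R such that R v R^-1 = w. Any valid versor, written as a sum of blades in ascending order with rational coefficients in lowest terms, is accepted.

A norm check does it: q(v) = q(w) = -\frac{761}{18}, hence R = v + w = -\frac{6930}{4769} e_{1} - \frac{4620}{4769} e_{2} + \frac{27720}{4769} e_{3} + \frac{11550}{4769} e_{4} - \frac{11088}{4769} e_{5} - \frac{55440}{4769} e_{6} realises the map — parallel part kept, (v - w)/2 negated, v carried to w.
Answer: -\frac{6930}{4769} e_{1} - \frac{4620}{4769} e_{2} + \frac{27720}{4769} e_{3} + \frac{11550}{4769} e_{4} - \frac{11088}{4769} e_{5} - \frac{55440}{4769} e_{6}


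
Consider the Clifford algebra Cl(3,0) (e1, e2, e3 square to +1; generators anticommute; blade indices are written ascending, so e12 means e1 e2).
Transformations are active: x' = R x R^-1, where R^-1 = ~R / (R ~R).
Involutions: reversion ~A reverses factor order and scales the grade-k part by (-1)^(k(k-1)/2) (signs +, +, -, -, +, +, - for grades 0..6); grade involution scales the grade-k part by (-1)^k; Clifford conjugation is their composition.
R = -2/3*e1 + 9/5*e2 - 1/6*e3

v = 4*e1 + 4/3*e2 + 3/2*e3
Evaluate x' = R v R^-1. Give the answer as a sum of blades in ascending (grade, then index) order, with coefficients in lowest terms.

~R = -2/3*e1 + 9/5*e2 - 1/6*e3, and R ~R = 3341/900, so R^-1 = ~R / (3341/900).
R v = -31/60 - 364/45*e12 - 1/3*e13 + 263/90*e23
Answer: -12744/3341*e1 - 18386/10023*e2 - 9713/6682*e3


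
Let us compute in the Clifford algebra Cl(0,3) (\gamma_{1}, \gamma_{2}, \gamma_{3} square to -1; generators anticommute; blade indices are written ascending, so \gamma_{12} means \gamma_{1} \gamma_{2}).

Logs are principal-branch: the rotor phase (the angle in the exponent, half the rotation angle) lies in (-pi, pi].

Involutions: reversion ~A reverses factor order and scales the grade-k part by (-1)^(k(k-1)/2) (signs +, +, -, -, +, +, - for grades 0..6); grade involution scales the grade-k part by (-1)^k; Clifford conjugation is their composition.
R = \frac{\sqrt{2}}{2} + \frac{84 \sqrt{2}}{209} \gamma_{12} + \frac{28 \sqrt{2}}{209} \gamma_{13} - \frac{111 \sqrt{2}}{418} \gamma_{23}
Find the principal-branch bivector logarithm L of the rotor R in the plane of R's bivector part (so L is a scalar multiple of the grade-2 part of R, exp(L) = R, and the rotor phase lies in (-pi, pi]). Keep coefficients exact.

The scalar part of R is \frac{\sqrt{2}}{2}, which pins the rotor phase on the principal branch; dividing the bivector part by the sine of that phase recovers the unit plane, and L is the phase times that plane.
Concretely: cos(phase) = \frac{\sqrt{2}}{2} gives phase = ±\frac{\pi}{4}, and since phase/sin(phase) is even the sign is immaterial: L = (phase/sin(phase)) * <R>_2 = (\frac{\sqrt{2} \pi}{4}) * <R>_2.
Answer: \frac{42 \pi}{209} \gamma_{12} + \frac{14 \pi}{209} \gamma_{13} - \frac{111 \pi}{836} \gamma_{23}


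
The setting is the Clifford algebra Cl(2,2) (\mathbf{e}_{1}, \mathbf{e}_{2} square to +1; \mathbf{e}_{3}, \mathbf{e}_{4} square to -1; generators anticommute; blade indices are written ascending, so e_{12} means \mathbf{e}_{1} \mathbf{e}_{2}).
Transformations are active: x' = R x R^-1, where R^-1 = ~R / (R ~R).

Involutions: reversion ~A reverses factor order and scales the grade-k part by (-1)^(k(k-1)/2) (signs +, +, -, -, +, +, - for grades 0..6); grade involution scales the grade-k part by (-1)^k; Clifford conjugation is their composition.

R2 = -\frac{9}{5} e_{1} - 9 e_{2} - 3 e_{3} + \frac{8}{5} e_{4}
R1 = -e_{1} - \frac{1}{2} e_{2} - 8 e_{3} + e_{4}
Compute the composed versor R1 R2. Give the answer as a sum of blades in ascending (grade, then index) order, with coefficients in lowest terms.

Distribute over the terms of R1 (each basis-blade product reordered to ascending indices, repeated generators contracted through their squares):
(-e_{1}) R2 = \frac{9}{5} + 9 e_{12} + 3 e_{13} - \frac{8}{5} e_{14}
(-\frac{1}{2} e_{2}) R2 = \frac{9}{2} - \frac{9}{10} e_{12} + \frac{3}{2} e_{23} - \frac{4}{5} e_{24}
(-8 e_{3}) R2 = -24 - \frac{72}{5} e_{13} - 72 e_{23} - \frac{64}{5} e_{34}
(e_{4}) R2 = -\frac{8}{5} + \frac{9}{5} e_{14} + 9 e_{24} + 3 e_{34}
Summing the partial products and collecting blades:
Answer: -\frac{193}{10} + \frac{81}{10} e_{12} - \frac{57}{5} e_{13} + \frac{1}{5} e_{14} - \frac{141}{2} e_{23} + \frac{41}{5} e_{24} - \frac{49}{5} e_{34}


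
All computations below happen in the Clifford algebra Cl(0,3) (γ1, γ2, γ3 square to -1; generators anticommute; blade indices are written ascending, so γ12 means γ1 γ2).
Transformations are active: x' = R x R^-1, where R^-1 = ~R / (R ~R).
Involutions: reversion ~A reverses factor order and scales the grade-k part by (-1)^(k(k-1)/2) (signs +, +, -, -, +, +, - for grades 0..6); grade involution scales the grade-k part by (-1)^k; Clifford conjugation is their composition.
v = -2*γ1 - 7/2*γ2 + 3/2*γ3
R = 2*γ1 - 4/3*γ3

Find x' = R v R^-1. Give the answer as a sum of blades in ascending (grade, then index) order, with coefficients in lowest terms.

~R = 2*γ1 - 4/3*γ3, and R ~R = -52/9, so R^-1 = ~R / (-52/9).
R v = 6 - 7*γ12 + 1/3*γ13 - 14/3*γ23
Answer: -28/13*γ1 + 7/2*γ2 + 33/26*γ3


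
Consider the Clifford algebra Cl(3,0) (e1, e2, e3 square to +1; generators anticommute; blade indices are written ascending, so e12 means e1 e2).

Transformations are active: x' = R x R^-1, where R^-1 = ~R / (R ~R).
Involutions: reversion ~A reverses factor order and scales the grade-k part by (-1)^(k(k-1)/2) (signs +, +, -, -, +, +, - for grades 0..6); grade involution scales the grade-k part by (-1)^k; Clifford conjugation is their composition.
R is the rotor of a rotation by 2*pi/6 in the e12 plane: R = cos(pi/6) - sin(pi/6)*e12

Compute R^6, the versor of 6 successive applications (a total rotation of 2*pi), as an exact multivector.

Rotor phase runs at HALF the rotation angle; powers of one rotor simply add phase, so after 6 steps in e12 the phase is 6*pi/6 = pi and R^6 = cos(pi) - sin(pi)*e12.
cos(pi) = -1 and sin(pi) = 0, so R^6 = -1. The total rotation 2*pi is 1 full turn, so every vector returns to itself, yet the rotor is -1, on the OTHER sheet of the double cover (an odd number of 2*pi turns).
Answer: -1


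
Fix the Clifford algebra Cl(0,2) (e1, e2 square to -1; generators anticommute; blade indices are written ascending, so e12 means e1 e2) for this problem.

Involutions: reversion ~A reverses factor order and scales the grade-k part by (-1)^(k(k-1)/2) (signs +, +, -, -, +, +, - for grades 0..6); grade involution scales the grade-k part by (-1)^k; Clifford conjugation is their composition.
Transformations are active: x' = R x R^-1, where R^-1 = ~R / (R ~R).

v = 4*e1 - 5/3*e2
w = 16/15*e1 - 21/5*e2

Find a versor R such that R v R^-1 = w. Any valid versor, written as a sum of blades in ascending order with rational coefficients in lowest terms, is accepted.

Why this works: both vectors square to -169/9, so q(v) = q(w) and R = v + w = 76/15*e1 - 88/15*e2 carries v to w — its own direction survives, the complement (v - w)/2 flips.
Answer: 76/15*e1 - 88/15*e2


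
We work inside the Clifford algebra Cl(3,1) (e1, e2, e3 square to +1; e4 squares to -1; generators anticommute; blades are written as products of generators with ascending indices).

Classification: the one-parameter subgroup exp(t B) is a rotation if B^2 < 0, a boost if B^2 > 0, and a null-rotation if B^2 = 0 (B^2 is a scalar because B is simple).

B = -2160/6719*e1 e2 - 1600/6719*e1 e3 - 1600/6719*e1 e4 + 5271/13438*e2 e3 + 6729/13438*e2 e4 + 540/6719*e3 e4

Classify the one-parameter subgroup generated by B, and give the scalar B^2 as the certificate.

B^2 term by term: the squares give (-2160/6719)^2*(e1 e2)^2 + (-1600/6719)^2*(e1 e3)^2 + (-1600/6719)^2*(e1 e4)^2 + (5271/13438)^2*(e2 e3)^2 + (6729/13438)^2*(e2 e4)^2 + (540/6719)^2*(e3 e4)^2 = 4665600/45144961*(-1) + 2560000/45144961*(-1) + 2560000/45144961*(+1) + 27783441/180579844*(-1) + 45279441/180579844*(+1) + 291600/45144961*(+1) = 0 (each basis 2-blade squares to minus the product of its generators' squares); cross terms between blades sharing an index anticommute and cancel; the commuting (index-disjoint) pairs give grade-4 terms 2*c*c'*(blade product), which cancel blade by blade — e1 e2 e3 e4: -2332800/45144961 + 10766400/45144961 - 8433600/45144961 = 0 — confirming B is simple. So B^2 = 0.
Answer: null-rotation, certificate B^2 = 0. B^2 = 0 is basis-independent, so its sign is the whole story.


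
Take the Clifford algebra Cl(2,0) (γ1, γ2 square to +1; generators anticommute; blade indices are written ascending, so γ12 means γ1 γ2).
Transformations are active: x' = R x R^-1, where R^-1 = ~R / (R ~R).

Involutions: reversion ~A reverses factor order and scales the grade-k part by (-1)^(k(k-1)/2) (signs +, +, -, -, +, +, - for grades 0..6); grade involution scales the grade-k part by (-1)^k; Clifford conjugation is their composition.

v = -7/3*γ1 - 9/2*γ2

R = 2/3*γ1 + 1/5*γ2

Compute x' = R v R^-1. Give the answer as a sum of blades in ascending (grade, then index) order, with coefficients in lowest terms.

~R = 2/3*γ1 + 1/5*γ2, and R ~R = 109/225, so R^-1 = ~R / (109/225).
R v = -221/90 - 38/15*γ12
Answer: -1447/327*γ1 + 539/218*γ2


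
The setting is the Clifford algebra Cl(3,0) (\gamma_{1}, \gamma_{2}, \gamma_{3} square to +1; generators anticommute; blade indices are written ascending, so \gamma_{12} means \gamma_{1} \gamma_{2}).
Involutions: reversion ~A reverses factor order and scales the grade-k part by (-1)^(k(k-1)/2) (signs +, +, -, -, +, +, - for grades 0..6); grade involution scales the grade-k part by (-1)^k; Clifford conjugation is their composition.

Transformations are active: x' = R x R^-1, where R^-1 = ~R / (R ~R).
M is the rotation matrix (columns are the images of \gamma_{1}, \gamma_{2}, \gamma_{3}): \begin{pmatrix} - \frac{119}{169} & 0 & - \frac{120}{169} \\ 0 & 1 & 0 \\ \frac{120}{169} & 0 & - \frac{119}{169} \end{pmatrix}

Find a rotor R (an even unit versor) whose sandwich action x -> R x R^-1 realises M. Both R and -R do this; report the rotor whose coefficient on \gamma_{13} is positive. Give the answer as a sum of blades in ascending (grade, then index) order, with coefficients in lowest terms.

Method: write R = a + b12*\gamma_{12} + b13*\gamma_{13} + b23*\gamma_{23} with a^2 + b12^2 + b13^2 + b23^2 = 1 (so R^-1 = ~R). Expanding the columns R e_j ~R gives tr M = 4a^2 - 1 and, from the antisymmetric part, M21 - M12 = -4a*b12, M13 - M31 = 4a*b13, M32 - M23 = -4a*b23.
Here tr M = -\frac{69}{169}, so a^2 = (1 + tr M)/4 = \frac{25}{169} and a = ±\frac{5}{13}. Taking a = \frac{5}{13}: M21 - M12 = 0, M13 - M31 = -\frac{240}{169}, M32 - M23 = 0, giving b12 = 0, b13 = -\frac{12}{13}, b23 = 0, i.e. R = \frac{5}{13} - \frac{12}{13} \gamma_{13}.
Its \gamma_{13} coefficient is negative, so report the other preimage -R.
Answer: -\frac{5}{13} + \frac{12}{13} \gamma_{13}. Note: both R and -R realise this M (trace -\frac{69}{169}); the covering map identifies them, and the \gamma_{13}-coefficient sign is the tie-breaker.


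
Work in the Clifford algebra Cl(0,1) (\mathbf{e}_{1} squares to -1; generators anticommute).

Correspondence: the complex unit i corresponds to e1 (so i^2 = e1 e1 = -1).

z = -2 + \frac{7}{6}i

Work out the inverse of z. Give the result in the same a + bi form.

In blades: z = -2 + \frac{7}{6} e_{1}.
With qbar = -2 - \frac{7}{6} e_{1} (scalar fixed, mapped units negated), z qbar = \frac{193}{36} (the sum of squared coefficients), so z^-1 = qbar / (\frac{193}{36}) = -\frac{72}{193} - \frac{42}{193} e_{1}; translating back:
Answer: -\frac{72}{193} - \frac{42}{193}i


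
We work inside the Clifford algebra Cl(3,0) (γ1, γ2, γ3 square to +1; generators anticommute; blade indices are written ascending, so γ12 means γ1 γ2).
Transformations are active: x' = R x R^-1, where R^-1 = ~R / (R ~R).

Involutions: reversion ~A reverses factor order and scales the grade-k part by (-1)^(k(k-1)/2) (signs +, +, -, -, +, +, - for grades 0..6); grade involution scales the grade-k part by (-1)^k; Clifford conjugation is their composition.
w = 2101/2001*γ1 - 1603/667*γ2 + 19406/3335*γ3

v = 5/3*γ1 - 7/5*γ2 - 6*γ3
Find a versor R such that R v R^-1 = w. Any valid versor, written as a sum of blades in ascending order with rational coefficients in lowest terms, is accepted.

Construction: equal norms (both 9166/225) license R = v + w = 1812/667*γ1 - 12684/3335*γ2 - 604/3335*γ3 — nothing changes along that direction, while (v - w)/2 changes sign, so v maps onto w.
Answer: 1812/667*γ1 - 12684/3335*γ2 - 604/3335*γ3
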